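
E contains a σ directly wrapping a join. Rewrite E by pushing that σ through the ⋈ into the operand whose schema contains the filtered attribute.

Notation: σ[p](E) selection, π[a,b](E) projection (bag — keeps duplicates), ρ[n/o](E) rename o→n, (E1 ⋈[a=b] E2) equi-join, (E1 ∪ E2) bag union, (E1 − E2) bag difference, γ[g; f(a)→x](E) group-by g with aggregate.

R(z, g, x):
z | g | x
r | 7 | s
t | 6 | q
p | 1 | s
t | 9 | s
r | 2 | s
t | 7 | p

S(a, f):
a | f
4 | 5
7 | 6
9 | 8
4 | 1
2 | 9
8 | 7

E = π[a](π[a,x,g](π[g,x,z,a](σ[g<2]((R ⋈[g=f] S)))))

σ filters on g, owned by the left side.
E' = π[a](π[a,x,g](π[g,x,z,a]((σ[g<2](R) ⋈[g=f] S))))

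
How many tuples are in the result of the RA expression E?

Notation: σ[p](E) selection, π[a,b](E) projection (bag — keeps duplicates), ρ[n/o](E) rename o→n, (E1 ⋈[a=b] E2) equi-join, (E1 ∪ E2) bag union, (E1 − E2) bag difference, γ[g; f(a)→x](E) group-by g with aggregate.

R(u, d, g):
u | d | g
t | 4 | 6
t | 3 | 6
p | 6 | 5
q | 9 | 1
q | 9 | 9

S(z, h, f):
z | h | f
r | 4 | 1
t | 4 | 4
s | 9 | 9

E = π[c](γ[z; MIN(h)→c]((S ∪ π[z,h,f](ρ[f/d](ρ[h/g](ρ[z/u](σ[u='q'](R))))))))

Row counts bottom-up:
  S → 3
  R → 5
  σ[u='q'](R) → 2
  ρ[z/u](σ[u='q'](R)) → 2
  ρ[h/g](ρ[z/u](σ[u='q'](R))) → 2
  ρ[f/d](ρ[h/g](ρ[z/u](σ[u='q'](R)))) → 2
  π[z,h,f](ρ[f/d](ρ[h/g](ρ[z/u](σ[u='q'](R))))) → 2
  (S ∪ π[z,h,f](ρ[f/d](ρ[h/g](ρ[z/u](σ[u='q'](R)))))) → 5
  γ[z; MIN(h)→c]((S ∪ π[z,h,f](ρ[f/d](ρ[h/g](ρ[z/u](σ[u='q'](R))))))) → 4
  π[c](γ[z; MIN(h)→c]((S ∪ π[z,h,f](ρ[f/d](ρ[h/g](ρ[z/u](σ[u='q'](R)))))))) → 4

|E| = 4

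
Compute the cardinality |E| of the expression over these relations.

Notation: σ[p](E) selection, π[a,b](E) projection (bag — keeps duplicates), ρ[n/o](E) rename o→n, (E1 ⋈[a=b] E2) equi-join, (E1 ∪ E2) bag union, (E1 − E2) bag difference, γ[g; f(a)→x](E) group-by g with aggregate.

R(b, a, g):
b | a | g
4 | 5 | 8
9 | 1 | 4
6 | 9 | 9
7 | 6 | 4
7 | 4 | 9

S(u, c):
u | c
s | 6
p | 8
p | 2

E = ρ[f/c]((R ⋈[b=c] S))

Row counts bottom-up:
  R → 5
  S → 3
  (R ⋈[b=c] S) → 1
  ρ[f/c]((R ⋈[b=c] S)) → 1

|E| = 1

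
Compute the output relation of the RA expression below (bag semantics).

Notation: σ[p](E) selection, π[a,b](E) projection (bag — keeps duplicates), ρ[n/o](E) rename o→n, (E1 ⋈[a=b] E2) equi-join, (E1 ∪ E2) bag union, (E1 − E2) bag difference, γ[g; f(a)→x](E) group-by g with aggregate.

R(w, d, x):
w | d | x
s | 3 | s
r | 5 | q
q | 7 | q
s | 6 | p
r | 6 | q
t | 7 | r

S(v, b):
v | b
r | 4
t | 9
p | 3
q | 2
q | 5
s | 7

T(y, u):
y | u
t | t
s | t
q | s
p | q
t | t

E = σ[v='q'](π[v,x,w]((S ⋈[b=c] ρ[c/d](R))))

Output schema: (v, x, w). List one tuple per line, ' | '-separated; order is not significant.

Subexpression sizes:
  S → 6
  R → 6
  ρ[c/d](R) → 6
  (S ⋈[b=c] ρ[c/d](R)) → 4
  π[v,x,w]((S ⋈[b=c] ρ[c/d](R))) → 4
  σ[v='q'](π[v,x,w]((S ⋈[b=c] ρ[c/d](R)))) → 1

== RESULT ==
v | x | w
q | q | r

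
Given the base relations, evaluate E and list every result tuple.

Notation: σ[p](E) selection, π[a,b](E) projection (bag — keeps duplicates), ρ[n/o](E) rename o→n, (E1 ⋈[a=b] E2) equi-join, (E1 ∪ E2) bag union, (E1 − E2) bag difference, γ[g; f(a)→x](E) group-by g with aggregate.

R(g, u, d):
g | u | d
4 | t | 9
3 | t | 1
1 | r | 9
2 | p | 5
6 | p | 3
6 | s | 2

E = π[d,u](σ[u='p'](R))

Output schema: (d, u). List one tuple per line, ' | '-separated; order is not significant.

Per-node cardinality:
  R → 6
  σ[u='p'](R) → 2
  π[d,u](σ[u='p'](R)) → 2

== RESULT ==
d | u
3 | p
5 | p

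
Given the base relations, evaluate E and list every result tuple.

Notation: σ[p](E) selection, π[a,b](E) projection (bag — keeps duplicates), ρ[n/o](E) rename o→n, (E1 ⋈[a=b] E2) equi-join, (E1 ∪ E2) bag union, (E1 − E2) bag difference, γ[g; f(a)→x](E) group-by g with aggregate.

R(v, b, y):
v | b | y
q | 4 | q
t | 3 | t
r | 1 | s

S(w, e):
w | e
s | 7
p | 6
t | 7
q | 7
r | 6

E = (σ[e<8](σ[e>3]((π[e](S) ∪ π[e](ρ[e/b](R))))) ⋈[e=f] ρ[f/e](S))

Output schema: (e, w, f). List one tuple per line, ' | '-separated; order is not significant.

Stepwise |·|:
  S → 5
  π[e](S) → 5
  R → 3
  ρ[e/b](R) → 3
  π[e](ρ[e/b](R)) → 3
  (π[e](S) ∪ π[e](ρ[e/b](R))) → 8
  σ[e>3]((π[e](S) ∪ π[e](ρ[e/b](R)))) → 6
  σ[e<8](σ[e>3]((π[e](S) ∪ π[e](ρ[e/b](R))))) → 6
  S → 5
  ρ[f/e](S) → 5
  (σ[e<8](σ[e>3]((π[e](S) ∪ π[e](ρ[e/b](R))))) ⋈[e=f] ρ[f/e](S)) → 13

== RESULT ==
e | w | f
6 | p | 6
6 | p | 6
6 | r | 6
6 | r | 6
7 | q | 7
7 | q | 7
7 | q | 7
7 | s | 7
7 | s | 7
7 | s | 7
7 | t | 7
7 | t | 7
7 | t | 7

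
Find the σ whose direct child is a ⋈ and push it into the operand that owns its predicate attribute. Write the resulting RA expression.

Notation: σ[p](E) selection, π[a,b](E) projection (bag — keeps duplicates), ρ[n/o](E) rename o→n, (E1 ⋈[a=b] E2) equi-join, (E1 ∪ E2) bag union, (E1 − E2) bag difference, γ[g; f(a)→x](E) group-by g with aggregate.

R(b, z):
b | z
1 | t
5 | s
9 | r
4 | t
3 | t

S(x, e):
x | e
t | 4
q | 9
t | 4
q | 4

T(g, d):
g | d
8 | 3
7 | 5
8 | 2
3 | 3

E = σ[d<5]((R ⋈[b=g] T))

σ filters on d, owned by the right side.
E' = (R ⋈[b=g] σ[d<5](T))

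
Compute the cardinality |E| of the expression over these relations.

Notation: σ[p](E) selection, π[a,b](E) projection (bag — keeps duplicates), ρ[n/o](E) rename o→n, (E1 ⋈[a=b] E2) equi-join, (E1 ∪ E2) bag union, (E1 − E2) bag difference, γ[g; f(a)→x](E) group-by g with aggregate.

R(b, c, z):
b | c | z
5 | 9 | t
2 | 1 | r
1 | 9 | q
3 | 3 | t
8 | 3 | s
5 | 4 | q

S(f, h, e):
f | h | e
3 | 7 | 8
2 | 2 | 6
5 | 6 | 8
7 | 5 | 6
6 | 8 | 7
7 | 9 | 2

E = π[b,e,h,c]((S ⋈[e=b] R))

Per-node cardinality:
  S → 6
  R → 6
  (S ⋈[e=b] R) → 3
  π[b,e,h,c]((S ⋈[e=b] R)) → 3

|E| = 3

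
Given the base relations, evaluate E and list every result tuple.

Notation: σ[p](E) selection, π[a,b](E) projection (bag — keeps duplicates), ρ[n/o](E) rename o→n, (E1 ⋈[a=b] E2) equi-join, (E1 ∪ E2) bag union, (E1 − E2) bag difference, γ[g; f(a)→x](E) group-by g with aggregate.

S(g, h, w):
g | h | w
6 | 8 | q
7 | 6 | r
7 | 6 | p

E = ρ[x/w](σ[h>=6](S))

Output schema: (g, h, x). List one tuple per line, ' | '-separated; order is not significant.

Stepwise |·|:
  S → 3
  σ[h>=6](S) → 3
  ρ[x/w](σ[h>=6](S)) → 3

== RESULT ==
g | h | x
6 | 8 | q
7 | 6 | p
7 | 6 | r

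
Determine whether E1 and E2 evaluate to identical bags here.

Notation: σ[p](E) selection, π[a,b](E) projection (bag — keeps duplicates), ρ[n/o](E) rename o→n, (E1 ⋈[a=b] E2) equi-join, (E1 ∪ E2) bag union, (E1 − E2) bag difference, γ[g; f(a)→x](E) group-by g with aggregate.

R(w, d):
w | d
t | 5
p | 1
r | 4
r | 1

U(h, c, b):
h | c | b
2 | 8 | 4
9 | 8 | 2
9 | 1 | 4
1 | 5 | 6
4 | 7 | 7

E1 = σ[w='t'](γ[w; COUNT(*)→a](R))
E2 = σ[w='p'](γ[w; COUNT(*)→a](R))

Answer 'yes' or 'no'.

E1 subexpression sizes:
  R → 4
  γ[w; COUNT(*)→a](R) → 3
  σ[w='t'](γ[w; COUNT(*)→a](R)) → 1
E2 subexpression sizes:
  R → 4
  γ[w; COUNT(*)→a](R) → 3
  σ[w='p'](γ[w; COUNT(*)→a](R)) → 1

E1 result:
w | a
t | 1
E2 result:
w | a
p | 1
Witness: ('p', 1) appears 0× in E1 but 1× in E2.

no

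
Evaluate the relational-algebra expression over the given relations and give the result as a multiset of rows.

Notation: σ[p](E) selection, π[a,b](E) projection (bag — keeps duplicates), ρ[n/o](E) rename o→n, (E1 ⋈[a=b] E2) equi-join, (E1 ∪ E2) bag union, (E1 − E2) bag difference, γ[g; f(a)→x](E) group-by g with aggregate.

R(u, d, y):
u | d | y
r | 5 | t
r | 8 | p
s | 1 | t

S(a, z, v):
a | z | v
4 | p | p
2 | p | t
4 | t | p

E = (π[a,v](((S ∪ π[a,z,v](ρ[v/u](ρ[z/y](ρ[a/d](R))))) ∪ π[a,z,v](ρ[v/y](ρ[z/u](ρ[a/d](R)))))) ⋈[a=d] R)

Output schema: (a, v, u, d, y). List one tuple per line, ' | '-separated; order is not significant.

Subexpression sizes:
  S → 3
  R → 3
  ρ[a/d](R) → 3
  ρ[z/y](ρ[a/d](R)) → 3
  ρ[v/u](ρ[z/y](ρ[a/d](R))) → 3
  π[a,z,v](ρ[v/u](ρ[z/y](ρ[a/d](R)))) → 3
  (S ∪ π[a,z,v](ρ[v/u](ρ[z/y](ρ[a/d](R))))) → 6
  R → 3
  ρ[a/d](R) → 3
  ρ[z/u](ρ[a/d](R)) → 3
  ρ[v/y](ρ[z/u](ρ[a/d](R))) → 3
  π[a,z,v](ρ[v/y](ρ[z/u](ρ[a/d](R)))) → 3
  ((S ∪ π[a,z,v](ρ[v/u](ρ[z/y](ρ[a/d](R))))) ∪ π[a,z,v](ρ[v/y](ρ[z/u](ρ[a/d](R))))) → 9
  π[a,v](((S ∪ π[a,z,v](ρ[v/u](ρ[z/y](ρ[a/d](R))))) ∪ π[a,z,v](ρ[v/y](ρ[z/u](ρ[a/d](R)))))) → 9
  R → 3
  (π[a,v](((S ∪ π[a,z,v](ρ[v/u](ρ[z/y](ρ[a/d](R))))) ∪ π[a,z,v](ρ[v/y](ρ[z/u](ρ[a/d](R)))))) ⋈[a=d] R) → 6

== RESULT ==
a | v | u | d | y
1 | s | s | 1 | t
1 | t | s | 1 | t
5 | r | r | 5 | t
5 | t | r | 5 | t
8 | p | r | 8 | p
8 | r | r | 8 | p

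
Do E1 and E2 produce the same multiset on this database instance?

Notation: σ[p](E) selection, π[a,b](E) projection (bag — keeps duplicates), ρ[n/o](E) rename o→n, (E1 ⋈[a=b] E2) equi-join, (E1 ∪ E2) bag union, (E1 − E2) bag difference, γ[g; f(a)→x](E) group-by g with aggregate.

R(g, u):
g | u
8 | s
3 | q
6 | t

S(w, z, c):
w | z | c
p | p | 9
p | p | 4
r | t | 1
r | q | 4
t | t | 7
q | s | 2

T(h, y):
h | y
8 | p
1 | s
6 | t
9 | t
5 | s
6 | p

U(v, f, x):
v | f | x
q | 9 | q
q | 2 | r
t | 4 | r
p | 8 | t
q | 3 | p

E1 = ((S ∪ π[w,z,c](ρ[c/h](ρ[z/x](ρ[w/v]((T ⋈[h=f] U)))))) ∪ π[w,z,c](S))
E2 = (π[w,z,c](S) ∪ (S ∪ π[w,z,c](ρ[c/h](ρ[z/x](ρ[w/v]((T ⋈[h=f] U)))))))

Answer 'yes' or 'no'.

E1 per-node cardinality:
  S → 6
  T → 6
  U → 5
  (T ⋈[h=f] U) → 2
  ρ[w/v]((T ⋈[h=f] U)) → 2
  ρ[z/x](ρ[w/v]((T ⋈[h=f] U))) → 2
  ρ[c/h](ρ[z/x](ρ[w/v]((T ⋈[h=f] U)))) → 2
  π[w,z,c](ρ[c/h](ρ[z/x](ρ[w/v]((T ⋈[h=f] U))))) → 2
  (S ∪ π[w,z,c](ρ[c/h](ρ[z/x](ρ[w/v]((T ⋈[h=f] U)))))) → 8
  S → 6
  π[w,z,c](S) → 6
  ((S ∪ π[w,z,c](ρ[c/h](ρ[z/x](ρ[w/v]((T ⋈[h=f] U)))))) ∪ π[w,z,c](S)) → 14
E2 per-node cardinality:
  S → 6
  π[w,z,c](S) → 6
  S → 6
  T → 6
  U → 5
  (T ⋈[h=f] U) → 2
  ρ[w/v]((T ⋈[h=f] U)) → 2
  ρ[z/x](ρ[w/v]((T ⋈[h=f] U))) → 2
  ρ[c/h](ρ[z/x](ρ[w/v]((T ⋈[h=f] U)))) → 2
  π[w,z,c](ρ[c/h](ρ[z/x](ρ[w/v]((T ⋈[h=f] U))))) → 2
  (S ∪ π[w,z,c](ρ[c/h](ρ[z/x](ρ[w/v]((T ⋈[h=f] U)))))) → 8
  (π[w,z,c](S) ∪ (S ∪ π[w,z,c](ρ[c/h](ρ[z/x](ρ[w/v]((T ⋈[h=f] U))))))) → 14

E1 and E2 produce the same multiset:
w | z | c
p | p | 4
p | p | 4
p | p | 9
p | p | 9
p | t | 8
q | q | 9
q | s | 2
q | s | 2
r | q | 4
r | q | 4
r | t | 1
r | t | 1
t | t | 7
t | t | 7

yes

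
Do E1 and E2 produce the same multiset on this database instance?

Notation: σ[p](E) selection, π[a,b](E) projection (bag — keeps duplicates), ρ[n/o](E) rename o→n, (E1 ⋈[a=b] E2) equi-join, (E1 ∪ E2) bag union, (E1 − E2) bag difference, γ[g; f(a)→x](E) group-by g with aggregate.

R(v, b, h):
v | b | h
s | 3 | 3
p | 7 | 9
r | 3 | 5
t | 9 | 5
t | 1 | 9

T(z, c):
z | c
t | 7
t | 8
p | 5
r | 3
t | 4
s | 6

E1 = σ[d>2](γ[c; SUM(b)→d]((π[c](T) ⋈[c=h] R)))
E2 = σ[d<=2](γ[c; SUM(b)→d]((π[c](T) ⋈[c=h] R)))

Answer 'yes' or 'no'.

E1 subexpression sizes:
  T → 6
  π[c](T) → 6
  R → 5
  (π[c](T) ⋈[c=h] R) → 3
  γ[c; SUM(b)→d]((π[c](T) ⋈[c=h] R)) → 2
  σ[d>2](γ[c; SUM(b)→d]((π[c](T) ⋈[c=h] R))) → 2
E2 subexpression sizes:
  T → 6
  π[c](T) → 6
  R → 5
  (π[c](T) ⋈[c=h] R) → 3
  γ[c; SUM(b)→d]((π[c](T) ⋈[c=h] R)) → 2
  σ[d<=2](γ[c; SUM(b)→d]((π[c](T) ⋈[c=h] R))) → 0

E1 result:
c | d
3 | 3
5 | 12
E2 result:
c | d
(0 rows)
Witness: (3, 3) appears 1× in E1 but 0× in E2.

no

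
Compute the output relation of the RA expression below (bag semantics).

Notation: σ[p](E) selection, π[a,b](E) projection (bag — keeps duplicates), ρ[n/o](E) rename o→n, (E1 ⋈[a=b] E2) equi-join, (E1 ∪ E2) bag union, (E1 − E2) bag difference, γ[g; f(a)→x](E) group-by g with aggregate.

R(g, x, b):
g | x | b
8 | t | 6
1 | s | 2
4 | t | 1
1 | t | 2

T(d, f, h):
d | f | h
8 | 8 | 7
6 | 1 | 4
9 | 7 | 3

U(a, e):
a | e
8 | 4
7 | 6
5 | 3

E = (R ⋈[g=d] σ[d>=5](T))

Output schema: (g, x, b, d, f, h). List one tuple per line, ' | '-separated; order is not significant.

Row counts bottom-up:
  R → 4
  T → 3
  σ[d>=5](T) → 3
  (R ⋈[g=d] σ[d>=5](T)) → 1

== RESULT ==
g | x | b | d | f | h
8 | t | 6 | 8 | 8 | 7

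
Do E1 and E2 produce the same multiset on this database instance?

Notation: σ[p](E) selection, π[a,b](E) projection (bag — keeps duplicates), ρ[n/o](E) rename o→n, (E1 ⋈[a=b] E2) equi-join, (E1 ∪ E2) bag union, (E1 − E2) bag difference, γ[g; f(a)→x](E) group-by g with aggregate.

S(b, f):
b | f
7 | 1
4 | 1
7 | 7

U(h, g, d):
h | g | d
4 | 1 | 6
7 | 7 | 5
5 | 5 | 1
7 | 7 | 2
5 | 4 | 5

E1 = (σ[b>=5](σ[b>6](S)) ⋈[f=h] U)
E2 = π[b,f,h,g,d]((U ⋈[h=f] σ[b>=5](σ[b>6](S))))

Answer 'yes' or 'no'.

E1 subexpression sizes:
  S → 3
  σ[b>6](S) → 2
  σ[b>=5](σ[b>6](S)) → 2
  U → 5
  (σ[b>=5](σ[b>6](S)) ⋈[f=h] U) → 2
E2 subexpression sizes:
  U → 5
  S → 3
  σ[b>6](S) → 2
  σ[b>=5](σ[b>6](S)) → 2
  (U ⋈[h=f] σ[b>=5](σ[b>6](S))) → 2
  π[b,f,h,g,d]((U ⋈[h=f] σ[b>=5](σ[b>6](S)))) → 2

E1 and E2 produce the same multiset:
b | f | h | g | d
7 | 7 | 7 | 7 | 2
7 | 7 | 7 | 7 | 5

yes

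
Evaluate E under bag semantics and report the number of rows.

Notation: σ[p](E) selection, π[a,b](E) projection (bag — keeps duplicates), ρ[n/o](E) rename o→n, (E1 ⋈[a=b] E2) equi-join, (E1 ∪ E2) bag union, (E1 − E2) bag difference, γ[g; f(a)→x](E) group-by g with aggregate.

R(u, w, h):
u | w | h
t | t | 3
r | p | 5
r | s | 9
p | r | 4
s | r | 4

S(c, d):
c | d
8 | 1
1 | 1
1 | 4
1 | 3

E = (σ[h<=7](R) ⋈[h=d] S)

Stepwise |·|:
  R → 5
  σ[h<=7](R) → 4
  S → 4
  (σ[h<=7](R) ⋈[h=d] S) → 3

|E| = 3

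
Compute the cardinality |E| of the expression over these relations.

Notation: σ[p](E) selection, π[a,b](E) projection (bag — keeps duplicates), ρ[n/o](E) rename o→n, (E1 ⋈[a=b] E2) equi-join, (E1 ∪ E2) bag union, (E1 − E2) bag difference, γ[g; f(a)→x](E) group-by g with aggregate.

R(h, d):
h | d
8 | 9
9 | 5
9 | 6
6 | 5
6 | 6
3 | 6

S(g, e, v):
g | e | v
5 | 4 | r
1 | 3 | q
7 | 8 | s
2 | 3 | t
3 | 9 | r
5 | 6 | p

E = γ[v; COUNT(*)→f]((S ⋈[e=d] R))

Subexpression sizes:
  S → 6
  R → 6
  (S ⋈[e=d] R) → 4
  γ[v; COUNT(*)→f]((S ⋈[e=d] R)) → 2

|E| = 2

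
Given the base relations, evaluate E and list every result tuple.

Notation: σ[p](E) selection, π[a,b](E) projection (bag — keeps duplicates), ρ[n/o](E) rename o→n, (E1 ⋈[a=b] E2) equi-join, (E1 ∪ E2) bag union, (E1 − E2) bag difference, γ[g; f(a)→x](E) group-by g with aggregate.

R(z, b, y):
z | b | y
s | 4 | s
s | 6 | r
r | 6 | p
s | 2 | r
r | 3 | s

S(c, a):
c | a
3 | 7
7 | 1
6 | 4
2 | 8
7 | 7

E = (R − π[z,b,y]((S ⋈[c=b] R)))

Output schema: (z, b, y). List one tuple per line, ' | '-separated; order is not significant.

Subexpression sizes:
  R → 5
  S → 5
  R → 5
  (S ⋈[c=b] R) → 4
  π[z,b,y]((S ⋈[c=b] R)) → 4
  (R − π[z,b,y]((S ⋈[c=b] R))) → 1

== RESULT ==
z | b | y
s | 4 | s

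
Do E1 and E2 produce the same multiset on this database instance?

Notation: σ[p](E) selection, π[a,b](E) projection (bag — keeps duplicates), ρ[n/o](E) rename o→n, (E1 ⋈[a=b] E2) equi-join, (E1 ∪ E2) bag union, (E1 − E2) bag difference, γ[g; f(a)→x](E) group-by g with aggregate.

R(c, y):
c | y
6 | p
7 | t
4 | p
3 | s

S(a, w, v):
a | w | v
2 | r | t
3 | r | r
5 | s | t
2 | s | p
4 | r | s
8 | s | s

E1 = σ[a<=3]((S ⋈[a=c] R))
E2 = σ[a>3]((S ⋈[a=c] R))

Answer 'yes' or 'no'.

E1 row counts bottom-up:
  S → 6
  R → 4
  (S ⋈[a=c] R) → 2
  σ[a<=3]((S ⋈[a=c] R)) → 1
E2 row counts bottom-up:
  S → 6
  R → 4
  (S ⋈[a=c] R) → 2
  σ[a>3]((S ⋈[a=c] R)) → 1

E1 result:
a | w | v | c | y
3 | r | r | 3 | s
E2 result:
a | w | v | c | y
4 | r | s | 4 | p
Witness: (3, 'r', 'r', 3, 's') appears 1× in E1 but 0× in E2.

no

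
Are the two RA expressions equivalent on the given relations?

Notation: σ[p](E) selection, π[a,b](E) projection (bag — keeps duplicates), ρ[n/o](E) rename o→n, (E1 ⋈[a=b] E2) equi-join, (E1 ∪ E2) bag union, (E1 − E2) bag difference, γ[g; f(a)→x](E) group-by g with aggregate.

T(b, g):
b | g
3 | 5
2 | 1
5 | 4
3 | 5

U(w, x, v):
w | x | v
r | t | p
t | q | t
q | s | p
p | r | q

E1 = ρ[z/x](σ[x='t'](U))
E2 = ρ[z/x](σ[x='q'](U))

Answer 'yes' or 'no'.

E1 per-node cardinality:
  U → 4
  σ[x='t'](U) → 1
  ρ[z/x](σ[x='t'](U)) → 1
E2 per-node cardinality:
  U → 4
  σ[x='q'](U) → 1
  ρ[z/x](σ[x='q'](U)) → 1

E1 result:
w | z | v
r | t | p
E2 result:
w | z | v
t | q | t
Witness: ('r', 't', 'p') appears 1× in E1 but 0× in E2.

no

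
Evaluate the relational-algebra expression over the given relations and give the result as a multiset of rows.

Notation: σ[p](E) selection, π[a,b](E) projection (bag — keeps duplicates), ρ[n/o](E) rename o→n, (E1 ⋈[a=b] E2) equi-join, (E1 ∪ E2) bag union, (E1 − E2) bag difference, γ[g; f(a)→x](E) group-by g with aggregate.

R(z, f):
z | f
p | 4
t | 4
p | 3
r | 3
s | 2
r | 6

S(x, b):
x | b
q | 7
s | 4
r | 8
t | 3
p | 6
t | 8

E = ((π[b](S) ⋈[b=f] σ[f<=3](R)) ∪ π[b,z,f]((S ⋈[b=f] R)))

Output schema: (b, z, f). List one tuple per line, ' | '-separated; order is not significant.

Row counts bottom-up:
  S → 6
  π[b](S) → 6
  R → 6
  σ[f<=3](R) → 3
  (π[b](S) ⋈[b=f] σ[f<=3](R)) → 2
  S → 6
  R → 6
  (S ⋈[b=f] R) → 5
  π[b,z,f]((S ⋈[b=f] R)) → 5
  ((π[b](S) ⋈[b=f] σ[f<=3](R)) ∪ π[b,z,f]((S ⋈[b=f] R))) → 7

== RESULT ==
b | z | f
3 | p | 3
3 | p | 3
3 | r | 3
3 | r | 3
4 | p | 4
4 | t | 4
6 | r | 6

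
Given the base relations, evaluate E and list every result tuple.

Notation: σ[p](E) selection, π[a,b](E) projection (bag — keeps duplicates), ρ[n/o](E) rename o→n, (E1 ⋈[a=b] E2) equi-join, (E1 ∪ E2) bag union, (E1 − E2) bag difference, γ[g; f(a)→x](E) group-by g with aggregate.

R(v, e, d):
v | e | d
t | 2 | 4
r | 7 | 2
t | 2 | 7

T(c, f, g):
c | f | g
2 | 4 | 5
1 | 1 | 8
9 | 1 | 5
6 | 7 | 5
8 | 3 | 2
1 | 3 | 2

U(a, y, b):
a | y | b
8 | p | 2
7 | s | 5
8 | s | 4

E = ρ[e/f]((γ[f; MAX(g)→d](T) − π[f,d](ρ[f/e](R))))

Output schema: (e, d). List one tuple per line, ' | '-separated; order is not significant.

Row counts bottom-up:
  T → 6
  γ[f; MAX(g)→d](T) → 4
  R → 3
  ρ[f/e](R) → 3
  π[f,d](ρ[f/e](R)) → 3
  (γ[f; MAX(g)→d](T) − π[f,d](ρ[f/e](R))) → 4
  ρ[e/f]((γ[f; MAX(g)→d](T) − π[f,d](ρ[f/e](R)))) → 4

== RESULT ==
e | d
1 | 8
3 | 2
4 | 5
7 | 5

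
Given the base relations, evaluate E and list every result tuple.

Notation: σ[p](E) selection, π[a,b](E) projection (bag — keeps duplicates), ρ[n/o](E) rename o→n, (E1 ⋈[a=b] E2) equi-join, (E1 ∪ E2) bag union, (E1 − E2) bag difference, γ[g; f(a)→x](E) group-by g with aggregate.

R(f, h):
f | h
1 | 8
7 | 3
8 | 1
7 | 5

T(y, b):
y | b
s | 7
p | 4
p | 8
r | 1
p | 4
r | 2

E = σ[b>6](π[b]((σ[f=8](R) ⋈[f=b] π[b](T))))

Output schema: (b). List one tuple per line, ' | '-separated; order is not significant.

Subexpression sizes:
  R → 4
  σ[f=8](R) → 1
  T → 6
  π[b](T) → 6
  (σ[f=8](R) ⋈[f=b] π[b](T)) → 1
  π[b]((σ[f=8](R) ⋈[f=b] π[b](T))) → 1
  σ[b>6](π[b]((σ[f=8](R) ⋈[f=b] π[b](T)))) → 1

== RESULT ==
b
8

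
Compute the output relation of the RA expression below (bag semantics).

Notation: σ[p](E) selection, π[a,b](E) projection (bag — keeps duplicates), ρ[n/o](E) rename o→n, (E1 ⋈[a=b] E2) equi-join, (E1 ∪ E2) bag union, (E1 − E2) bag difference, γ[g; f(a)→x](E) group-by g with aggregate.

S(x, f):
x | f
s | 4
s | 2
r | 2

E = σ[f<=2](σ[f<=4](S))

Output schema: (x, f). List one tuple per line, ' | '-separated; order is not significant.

Stepwise |·|:
  S → 3
  σ[f<=4](S) → 3
  σ[f<=2](σ[f<=4](S)) → 2

== RESULT ==
x | f
r | 2
s | 2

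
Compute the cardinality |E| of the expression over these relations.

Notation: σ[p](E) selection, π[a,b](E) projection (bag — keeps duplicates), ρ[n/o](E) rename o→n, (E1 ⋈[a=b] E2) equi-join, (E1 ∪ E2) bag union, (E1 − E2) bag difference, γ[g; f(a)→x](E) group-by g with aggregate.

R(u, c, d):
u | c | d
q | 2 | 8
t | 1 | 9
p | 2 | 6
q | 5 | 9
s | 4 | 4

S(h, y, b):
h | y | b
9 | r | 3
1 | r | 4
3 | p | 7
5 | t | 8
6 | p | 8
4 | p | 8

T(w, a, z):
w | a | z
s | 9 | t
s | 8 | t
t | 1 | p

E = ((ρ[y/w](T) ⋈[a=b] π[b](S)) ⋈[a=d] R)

Row counts bottom-up:
  T → 3
  ρ[y/w](T) → 3
  S → 6
  π[b](S) → 6
  (ρ[y/w](T) ⋈[a=b] π[b](S)) → 3
  R → 5
  ((ρ[y/w](T) ⋈[a=b] π[b](S)) ⋈[a=d] R) → 3

|E| = 3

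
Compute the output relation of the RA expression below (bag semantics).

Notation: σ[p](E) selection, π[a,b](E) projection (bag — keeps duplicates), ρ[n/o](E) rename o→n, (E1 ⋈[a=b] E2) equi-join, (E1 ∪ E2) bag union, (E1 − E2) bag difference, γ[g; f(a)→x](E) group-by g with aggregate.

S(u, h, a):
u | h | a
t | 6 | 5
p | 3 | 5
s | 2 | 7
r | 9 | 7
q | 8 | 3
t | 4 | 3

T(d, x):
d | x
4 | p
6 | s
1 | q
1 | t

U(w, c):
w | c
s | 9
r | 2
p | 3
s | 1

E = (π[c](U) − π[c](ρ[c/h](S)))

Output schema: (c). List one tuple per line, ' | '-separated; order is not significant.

Per-node cardinality:
  U → 4
  π[c](U) → 4
  S → 6
  ρ[c/h](S) → 6
  π[c](ρ[c/h](S)) → 6
  (π[c](U) − π[c](ρ[c/h](S))) → 1

== RESULT ==
c
1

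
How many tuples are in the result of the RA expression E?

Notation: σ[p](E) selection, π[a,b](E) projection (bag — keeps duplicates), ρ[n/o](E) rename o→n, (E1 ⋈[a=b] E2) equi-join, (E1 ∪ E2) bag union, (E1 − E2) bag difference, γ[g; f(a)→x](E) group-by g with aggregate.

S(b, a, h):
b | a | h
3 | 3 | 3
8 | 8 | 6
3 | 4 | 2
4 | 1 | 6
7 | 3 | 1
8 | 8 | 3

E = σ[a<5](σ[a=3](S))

Row counts bottom-up:
  S → 6
  σ[a=3](S) → 2
  σ[a<5](σ[a=3](S)) → 2

|E| = 2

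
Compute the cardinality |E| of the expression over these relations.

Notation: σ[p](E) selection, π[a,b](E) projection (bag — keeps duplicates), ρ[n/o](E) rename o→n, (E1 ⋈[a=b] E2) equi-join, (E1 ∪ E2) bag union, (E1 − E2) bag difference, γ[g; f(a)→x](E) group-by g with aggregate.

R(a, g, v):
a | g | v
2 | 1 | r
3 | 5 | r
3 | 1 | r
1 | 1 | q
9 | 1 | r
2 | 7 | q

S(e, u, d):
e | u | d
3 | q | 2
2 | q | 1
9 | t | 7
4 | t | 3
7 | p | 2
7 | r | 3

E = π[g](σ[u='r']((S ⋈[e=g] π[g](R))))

Stepwise |·|:
  S → 6
  R → 6
  π[g](R) → 6
  (S ⋈[e=g] π[g](R)) → 2
  σ[u='r']((S ⋈[e=g] π[g](R))) → 1
  π[g](σ[u='r']((S ⋈[e=g] π[g](R)))) → 1

|E| = 1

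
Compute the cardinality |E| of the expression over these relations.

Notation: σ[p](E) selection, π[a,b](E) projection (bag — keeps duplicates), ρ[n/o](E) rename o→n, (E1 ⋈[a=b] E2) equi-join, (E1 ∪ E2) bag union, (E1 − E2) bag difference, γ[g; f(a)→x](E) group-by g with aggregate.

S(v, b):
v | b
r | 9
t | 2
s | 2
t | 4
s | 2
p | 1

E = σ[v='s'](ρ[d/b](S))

Subexpression sizes:
  S → 6
  ρ[d/b](S) → 6
  σ[v='s'](ρ[d/b](S)) → 2

|E| = 2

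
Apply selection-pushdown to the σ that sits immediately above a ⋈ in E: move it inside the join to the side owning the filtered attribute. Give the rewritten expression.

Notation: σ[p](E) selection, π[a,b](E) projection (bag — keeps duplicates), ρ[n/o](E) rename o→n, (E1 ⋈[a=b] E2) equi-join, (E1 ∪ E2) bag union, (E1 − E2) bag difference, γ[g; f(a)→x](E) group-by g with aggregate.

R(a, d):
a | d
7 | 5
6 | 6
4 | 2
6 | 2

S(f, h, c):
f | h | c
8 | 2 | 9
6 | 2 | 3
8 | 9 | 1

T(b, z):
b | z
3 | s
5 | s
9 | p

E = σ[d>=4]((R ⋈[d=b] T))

σ filters on d, owned by the left side.
E' = (σ[d>=4](R) ⋈[d=b] T)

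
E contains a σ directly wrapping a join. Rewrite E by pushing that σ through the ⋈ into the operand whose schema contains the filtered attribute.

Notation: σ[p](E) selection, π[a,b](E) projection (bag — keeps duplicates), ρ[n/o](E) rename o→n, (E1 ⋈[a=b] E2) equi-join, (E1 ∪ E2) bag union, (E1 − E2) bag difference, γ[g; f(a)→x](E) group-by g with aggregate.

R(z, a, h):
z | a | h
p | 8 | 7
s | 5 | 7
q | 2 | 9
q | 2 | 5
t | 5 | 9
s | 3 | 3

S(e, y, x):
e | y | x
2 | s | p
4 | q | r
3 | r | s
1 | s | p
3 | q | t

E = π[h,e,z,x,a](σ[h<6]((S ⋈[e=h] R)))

σ filters on h, owned by the right side.
E' = π[h,e,z,x,a]((S ⋈[e=h] σ[h<6](R)))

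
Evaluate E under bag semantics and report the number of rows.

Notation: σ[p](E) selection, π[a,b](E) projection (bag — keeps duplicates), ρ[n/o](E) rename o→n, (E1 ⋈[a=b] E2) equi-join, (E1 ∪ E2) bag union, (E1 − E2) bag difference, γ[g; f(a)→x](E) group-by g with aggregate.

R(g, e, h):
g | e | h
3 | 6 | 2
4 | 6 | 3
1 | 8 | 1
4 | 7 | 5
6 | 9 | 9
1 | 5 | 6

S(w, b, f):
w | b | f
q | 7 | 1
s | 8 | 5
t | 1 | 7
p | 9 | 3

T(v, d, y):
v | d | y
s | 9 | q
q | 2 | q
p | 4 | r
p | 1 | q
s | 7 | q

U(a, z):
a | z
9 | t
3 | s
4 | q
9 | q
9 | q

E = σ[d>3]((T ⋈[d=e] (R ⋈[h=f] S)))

Stepwise |·|:
  T → 5
  R → 6
  S → 4
  (R ⋈[h=f] S) → 3
  (T ⋈[d=e] (R ⋈[h=f] S)) → 1
  σ[d>3]((T ⋈[d=e] (R ⋈[h=f] S))) → 1

|E| = 1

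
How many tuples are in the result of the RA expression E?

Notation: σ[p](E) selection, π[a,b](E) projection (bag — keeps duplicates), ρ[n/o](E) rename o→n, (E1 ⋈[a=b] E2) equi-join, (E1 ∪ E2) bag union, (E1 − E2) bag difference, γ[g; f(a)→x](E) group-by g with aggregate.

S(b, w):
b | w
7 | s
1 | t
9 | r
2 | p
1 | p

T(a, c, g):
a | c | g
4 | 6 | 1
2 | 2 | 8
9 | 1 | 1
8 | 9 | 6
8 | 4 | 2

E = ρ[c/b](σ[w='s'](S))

Subexpression sizes:
  S → 5
  σ[w='s'](S) → 1
  ρ[c/b](σ[w='s'](S)) → 1

|E| = 1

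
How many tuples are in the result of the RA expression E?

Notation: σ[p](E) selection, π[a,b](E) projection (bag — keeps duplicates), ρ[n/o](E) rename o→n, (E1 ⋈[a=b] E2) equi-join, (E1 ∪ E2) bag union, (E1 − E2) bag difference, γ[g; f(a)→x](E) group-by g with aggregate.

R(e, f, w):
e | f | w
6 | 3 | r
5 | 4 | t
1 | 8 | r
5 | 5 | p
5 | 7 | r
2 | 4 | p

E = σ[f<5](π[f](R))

Stepwise |·|:
  R → 6
  π[f](R) → 6
  σ[f<5](π[f](R)) → 3

|E| = 3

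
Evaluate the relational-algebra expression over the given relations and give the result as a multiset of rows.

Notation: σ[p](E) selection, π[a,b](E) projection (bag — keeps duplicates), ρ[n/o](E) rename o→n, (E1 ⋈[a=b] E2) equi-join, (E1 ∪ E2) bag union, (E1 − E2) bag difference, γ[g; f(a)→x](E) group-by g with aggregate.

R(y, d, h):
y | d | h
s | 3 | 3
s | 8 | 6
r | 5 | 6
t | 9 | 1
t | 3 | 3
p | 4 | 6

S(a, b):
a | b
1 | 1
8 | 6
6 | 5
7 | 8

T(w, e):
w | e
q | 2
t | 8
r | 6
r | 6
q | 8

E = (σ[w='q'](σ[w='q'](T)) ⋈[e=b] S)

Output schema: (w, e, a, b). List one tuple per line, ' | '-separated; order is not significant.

Row counts bottom-up:
  T → 5
  σ[w='q'](T) → 2
  σ[w='q'](σ[w='q'](T)) → 2
  S → 4
  (σ[w='q'](σ[w='q'](T)) ⋈[e=b] S) → 1

== RESULT ==
w | e | a | b
q | 8 | 7 | 8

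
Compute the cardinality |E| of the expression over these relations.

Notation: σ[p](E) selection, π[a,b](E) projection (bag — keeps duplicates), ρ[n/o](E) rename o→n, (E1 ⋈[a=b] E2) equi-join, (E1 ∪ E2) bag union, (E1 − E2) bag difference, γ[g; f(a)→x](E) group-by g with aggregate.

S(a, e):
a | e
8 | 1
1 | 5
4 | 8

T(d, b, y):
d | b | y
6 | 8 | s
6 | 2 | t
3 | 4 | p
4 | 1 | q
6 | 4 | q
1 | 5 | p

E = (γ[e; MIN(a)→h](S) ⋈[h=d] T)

Subexpression sizes:
  S → 3
  γ[e; MIN(a)→h](S) → 3
  T → 6
  (γ[e; MIN(a)→h](S) ⋈[h=d] T) → 2

|E| = 2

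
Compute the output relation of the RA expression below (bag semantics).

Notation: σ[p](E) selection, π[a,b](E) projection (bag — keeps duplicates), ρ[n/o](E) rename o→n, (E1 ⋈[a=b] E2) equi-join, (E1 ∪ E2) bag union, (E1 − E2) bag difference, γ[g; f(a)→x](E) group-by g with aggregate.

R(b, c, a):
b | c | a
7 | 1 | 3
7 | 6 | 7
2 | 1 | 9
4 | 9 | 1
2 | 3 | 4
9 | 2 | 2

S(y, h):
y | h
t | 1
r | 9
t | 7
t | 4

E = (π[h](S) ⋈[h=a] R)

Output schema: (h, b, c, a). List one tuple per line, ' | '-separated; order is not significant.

Per-node cardinality:
  S → 4
  π[h](S) → 4
  R → 6
  (π[h](S) ⋈[h=a] R) → 4

== RESULT ==
h | b | c | a
1 | 4 | 9 | 1
4 | 2 | 3 | 4
7 | 7 | 6 | 7
9 | 2 | 1 | 9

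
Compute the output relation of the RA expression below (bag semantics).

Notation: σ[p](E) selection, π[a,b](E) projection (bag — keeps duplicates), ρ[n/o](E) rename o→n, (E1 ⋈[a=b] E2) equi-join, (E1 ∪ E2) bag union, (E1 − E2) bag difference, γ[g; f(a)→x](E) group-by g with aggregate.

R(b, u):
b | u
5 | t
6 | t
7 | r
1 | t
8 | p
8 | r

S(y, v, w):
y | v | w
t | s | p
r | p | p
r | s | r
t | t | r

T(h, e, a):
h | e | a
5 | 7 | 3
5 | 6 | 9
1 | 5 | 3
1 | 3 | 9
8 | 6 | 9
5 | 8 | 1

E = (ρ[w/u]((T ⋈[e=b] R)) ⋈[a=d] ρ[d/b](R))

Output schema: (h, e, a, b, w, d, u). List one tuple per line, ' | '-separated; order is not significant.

Row counts bottom-up:
  T → 6
  R → 6
  (T ⋈[e=b] R) → 6
  ρ[w/u]((T ⋈[e=b] R)) → 6
  R → 6
  ρ[d/b](R) → 6
  (ρ[w/u]((T ⋈[e=b] R)) ⋈[a=d] ρ[d/b](R)) → 2

== RESULT ==
h | e | a | b | w | d | u
5 | 8 | 1 | 8 | p | 1 | t
5 | 8 | 1 | 8 | r | 1 | t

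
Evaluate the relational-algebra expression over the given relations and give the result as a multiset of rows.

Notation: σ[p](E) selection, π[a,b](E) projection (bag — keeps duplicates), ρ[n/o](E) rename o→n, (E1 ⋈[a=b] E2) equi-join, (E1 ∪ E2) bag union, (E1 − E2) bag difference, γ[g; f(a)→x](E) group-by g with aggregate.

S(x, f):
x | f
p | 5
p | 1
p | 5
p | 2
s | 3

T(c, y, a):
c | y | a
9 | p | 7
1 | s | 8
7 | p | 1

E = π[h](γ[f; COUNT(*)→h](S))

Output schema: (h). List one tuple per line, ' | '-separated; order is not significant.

Row counts bottom-up:
  S → 5
  γ[f; COUNT(*)→h](S) → 4
  π[h](γ[f; COUNT(*)→h](S)) → 4

== RESULT ==
h
1
1
1
2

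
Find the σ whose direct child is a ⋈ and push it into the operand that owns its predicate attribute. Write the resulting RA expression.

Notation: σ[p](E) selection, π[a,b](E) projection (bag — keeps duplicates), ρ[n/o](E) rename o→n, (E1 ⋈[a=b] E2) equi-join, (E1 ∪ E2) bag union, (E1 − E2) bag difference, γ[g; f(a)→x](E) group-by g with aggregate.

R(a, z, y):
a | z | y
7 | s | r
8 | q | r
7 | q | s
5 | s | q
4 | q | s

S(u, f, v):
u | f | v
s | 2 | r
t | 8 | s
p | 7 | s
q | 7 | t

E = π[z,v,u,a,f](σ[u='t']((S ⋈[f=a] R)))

σ filters on u, owned by the left side.
E' = π[z,v,u,a,f]((σ[u='t'](S) ⋈[f=a] R))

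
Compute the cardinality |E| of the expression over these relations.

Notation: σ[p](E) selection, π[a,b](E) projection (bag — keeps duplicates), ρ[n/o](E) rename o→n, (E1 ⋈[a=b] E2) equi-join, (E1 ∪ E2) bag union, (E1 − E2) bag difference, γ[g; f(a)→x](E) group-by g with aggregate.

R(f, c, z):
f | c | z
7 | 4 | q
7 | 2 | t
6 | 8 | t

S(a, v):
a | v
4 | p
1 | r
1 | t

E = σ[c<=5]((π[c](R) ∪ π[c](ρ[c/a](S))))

Row counts bottom-up:
  R → 3
  π[c](R) → 3
  S → 3
  ρ[c/a](S) → 3
  π[c](ρ[c/a](S)) → 3
  (π[c](R) ∪ π[c](ρ[c/a](S))) → 6
  σ[c<=5]((π[c](R) ∪ π[c](ρ[c/a](S)))) → 5

|E| = 5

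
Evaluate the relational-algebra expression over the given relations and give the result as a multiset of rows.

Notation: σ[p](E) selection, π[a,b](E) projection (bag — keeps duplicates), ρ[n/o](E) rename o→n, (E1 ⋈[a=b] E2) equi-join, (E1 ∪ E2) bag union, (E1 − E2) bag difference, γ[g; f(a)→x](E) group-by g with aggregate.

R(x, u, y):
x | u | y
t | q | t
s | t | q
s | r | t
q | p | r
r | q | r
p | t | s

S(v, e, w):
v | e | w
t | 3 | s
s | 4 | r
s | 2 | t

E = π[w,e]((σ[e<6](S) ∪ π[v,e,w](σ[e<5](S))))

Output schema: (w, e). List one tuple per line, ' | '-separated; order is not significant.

Row counts bottom-up:
  S → 3
  σ[e<6](S) → 3
  S → 3
  σ[e<5](S) → 3
  π[v,e,w](σ[e<5](S)) → 3
  (σ[e<6](S) ∪ π[v,e,w](σ[e<5](S))) → 6
  π[w,e]((σ[e<6](S) ∪ π[v,e,w](σ[e<5](S)))) → 6

== RESULT ==
w | e
r | 4
r | 4
s | 3
s | 3
t | 2
t | 2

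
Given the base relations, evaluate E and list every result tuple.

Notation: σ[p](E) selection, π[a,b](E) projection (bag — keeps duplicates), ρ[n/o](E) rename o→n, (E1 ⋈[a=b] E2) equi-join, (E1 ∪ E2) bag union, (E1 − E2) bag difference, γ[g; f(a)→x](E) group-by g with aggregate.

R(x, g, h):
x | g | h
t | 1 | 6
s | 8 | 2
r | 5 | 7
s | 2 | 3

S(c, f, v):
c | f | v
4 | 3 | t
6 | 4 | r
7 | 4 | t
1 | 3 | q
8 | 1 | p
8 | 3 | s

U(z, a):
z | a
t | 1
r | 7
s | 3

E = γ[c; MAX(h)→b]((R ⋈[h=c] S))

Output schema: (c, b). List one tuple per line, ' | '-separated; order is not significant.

Per-node cardinality:
  R → 4
  S → 6
  (R ⋈[h=c] S) → 2
  γ[c; MAX(h)→b]((R ⋈[h=c] S)) → 2

== RESULT ==
c | b
6 | 6
7 | 7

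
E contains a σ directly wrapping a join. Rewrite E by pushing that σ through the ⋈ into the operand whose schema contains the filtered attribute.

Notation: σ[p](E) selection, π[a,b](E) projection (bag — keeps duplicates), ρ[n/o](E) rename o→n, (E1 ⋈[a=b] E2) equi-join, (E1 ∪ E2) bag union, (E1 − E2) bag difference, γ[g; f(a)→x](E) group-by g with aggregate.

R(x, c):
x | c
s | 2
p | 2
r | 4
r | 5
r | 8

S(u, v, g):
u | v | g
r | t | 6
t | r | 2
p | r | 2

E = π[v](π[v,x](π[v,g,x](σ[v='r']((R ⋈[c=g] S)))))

σ filters on v, owned by the right side.
E' = π[v](π[v,x](π[v,g,x]((R ⋈[c=g] σ[v='r'](S)))))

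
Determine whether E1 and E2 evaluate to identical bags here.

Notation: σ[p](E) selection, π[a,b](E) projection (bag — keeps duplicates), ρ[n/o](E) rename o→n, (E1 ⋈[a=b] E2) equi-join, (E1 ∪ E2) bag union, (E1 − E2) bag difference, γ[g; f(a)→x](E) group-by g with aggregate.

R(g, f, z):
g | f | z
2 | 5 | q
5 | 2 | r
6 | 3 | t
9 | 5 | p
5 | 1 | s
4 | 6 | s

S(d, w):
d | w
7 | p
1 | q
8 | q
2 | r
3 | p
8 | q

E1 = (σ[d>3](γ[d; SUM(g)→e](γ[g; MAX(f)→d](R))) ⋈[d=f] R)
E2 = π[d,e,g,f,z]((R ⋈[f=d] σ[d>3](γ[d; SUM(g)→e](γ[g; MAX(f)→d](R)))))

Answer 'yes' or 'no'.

E1 per-node cardinality:
  R → 6
  γ[g; MAX(f)→d](R) → 5
  γ[d; SUM(g)→e](γ[g; MAX(f)→d](R)) → 4
  σ[d>3](γ[d; SUM(g)→e](γ[g; MAX(f)→d](R))) → 2
  R → 6
  (σ[d>3](γ[d; SUM(g)→e](γ[g; MAX(f)→d](R))) ⋈[d=f] R) → 3
E2 per-node cardinality:
  R → 6
  R → 6
  γ[g; MAX(f)→d](R) → 5
  γ[d; SUM(g)→e](γ[g; MAX(f)→d](R)) → 4
  σ[d>3](γ[d; SUM(g)→e](γ[g; MAX(f)→d](R))) → 2
  (R ⋈[f=d] σ[d>3](γ[d; SUM(g)→e](γ[g; MAX(f)→d](R)))) → 3
  π[d,e,g,f,z]((R ⋈[f=d] σ[d>3](γ[d; SUM(g)→e](γ[g; MAX(f)→d](R))))) → 3

E1 and E2 produce the same multiset:
d | e | g | f | z
5 | 11 | 2 | 5 | q
5 | 11 | 9 | 5 | p
6 | 4 | 4 | 6 | s

yes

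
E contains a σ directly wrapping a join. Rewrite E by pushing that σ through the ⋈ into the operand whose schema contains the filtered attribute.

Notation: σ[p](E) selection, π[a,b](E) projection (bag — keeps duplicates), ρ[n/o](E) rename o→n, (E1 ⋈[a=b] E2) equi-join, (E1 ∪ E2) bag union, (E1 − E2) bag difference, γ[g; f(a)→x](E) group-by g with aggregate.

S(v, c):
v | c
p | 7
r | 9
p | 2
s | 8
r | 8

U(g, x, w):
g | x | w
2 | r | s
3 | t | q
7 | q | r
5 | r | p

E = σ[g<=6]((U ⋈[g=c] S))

σ filters on g, owned by the left side.
E' = (σ[g<=6](U) ⋈[g=c] S)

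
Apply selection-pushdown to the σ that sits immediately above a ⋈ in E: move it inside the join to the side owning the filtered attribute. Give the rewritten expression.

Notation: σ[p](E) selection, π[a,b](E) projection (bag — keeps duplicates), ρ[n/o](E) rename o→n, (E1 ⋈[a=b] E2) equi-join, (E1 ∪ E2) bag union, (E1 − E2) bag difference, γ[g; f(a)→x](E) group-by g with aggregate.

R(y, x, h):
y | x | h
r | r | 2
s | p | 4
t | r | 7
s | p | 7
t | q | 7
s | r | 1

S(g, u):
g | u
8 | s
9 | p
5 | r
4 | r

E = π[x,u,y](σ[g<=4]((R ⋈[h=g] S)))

σ filters on g, owned by the right side.
E' = π[x,u,y]((R ⋈[h=g] σ[g<=4](S)))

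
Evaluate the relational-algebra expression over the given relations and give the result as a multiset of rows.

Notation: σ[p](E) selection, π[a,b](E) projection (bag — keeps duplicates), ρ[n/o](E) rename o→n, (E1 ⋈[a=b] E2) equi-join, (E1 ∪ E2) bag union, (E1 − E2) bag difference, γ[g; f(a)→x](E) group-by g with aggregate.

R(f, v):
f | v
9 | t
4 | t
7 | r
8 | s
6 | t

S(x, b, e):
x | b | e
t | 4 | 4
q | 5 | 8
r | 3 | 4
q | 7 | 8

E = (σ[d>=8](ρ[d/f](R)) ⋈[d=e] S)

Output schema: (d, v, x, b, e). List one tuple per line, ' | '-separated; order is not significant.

Per-node cardinality:
  R → 5
  ρ[d/f](R) → 5
  σ[d>=8](ρ[d/f](R)) → 2
  S → 4
  (σ[d>=8](ρ[d/f](R)) ⋈[d=e] S) → 2

== RESULT ==
d | v | x | b | e
8 | s | q | 5 | 8
8 | s | q | 7 | 8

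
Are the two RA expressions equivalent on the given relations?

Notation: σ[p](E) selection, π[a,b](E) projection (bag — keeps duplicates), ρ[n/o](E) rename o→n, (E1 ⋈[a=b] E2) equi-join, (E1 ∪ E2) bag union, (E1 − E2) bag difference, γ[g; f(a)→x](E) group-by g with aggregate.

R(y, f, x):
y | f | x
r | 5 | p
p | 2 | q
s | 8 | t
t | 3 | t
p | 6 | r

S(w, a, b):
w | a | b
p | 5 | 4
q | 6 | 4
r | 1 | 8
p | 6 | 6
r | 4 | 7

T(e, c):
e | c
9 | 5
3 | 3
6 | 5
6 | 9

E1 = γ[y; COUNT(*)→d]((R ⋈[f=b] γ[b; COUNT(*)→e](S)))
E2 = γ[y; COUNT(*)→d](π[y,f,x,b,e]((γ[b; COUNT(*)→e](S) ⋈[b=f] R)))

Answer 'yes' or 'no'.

E1 stepwise |·|:
  R → 5
  S → 5
  γ[b; COUNT(*)→e](S) → 4
  (R ⋈[f=b] γ[b; COUNT(*)→e](S)) → 2
  γ[y; COUNT(*)→d]((R ⋈[f=b] γ[b; COUNT(*)→e](S))) → 2
E2 stepwise |·|:
  S → 5
  γ[b; COUNT(*)→e](S) → 4
  R → 5
  (γ[b; COUNT(*)→e](S) ⋈[b=f] R) → 2
  π[y,f,x,b,e]((γ[b; COUNT(*)→e](S) ⋈[b=f] R)) → 2
  γ[y; COUNT(*)→d](π[y,f,x,b,e]((γ[b; COUNT(*)→e](S) ⋈[b=f] R))) → 2

E1 and E2 produce the same multiset:
y | d
p | 1
s | 1

yes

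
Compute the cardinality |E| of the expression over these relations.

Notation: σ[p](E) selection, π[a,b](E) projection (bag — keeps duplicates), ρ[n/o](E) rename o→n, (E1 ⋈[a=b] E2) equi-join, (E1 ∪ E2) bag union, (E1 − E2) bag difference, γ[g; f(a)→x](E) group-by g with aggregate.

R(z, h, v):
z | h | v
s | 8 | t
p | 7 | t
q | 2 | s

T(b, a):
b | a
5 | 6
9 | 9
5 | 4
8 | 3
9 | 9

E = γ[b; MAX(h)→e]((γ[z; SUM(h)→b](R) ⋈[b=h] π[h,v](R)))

Stepwise |·|:
  R → 3
  γ[z; SUM(h)→b](R) → 3
  R → 3
  π[h,v](R) → 3
  (γ[z; SUM(h)→b](R) ⋈[b=h] π[h,v](R)) → 3
  γ[b; MAX(h)→e]((γ[z; SUM(h)→b](R) ⋈[b=h] π[h,v](R))) → 3

|E| = 3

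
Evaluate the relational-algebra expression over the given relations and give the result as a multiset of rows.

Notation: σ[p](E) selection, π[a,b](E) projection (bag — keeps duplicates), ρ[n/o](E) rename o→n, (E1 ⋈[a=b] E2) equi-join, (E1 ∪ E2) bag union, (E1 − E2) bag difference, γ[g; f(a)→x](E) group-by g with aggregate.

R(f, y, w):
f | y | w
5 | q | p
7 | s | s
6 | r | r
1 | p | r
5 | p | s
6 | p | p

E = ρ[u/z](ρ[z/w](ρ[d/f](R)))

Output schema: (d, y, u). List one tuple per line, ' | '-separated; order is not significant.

Row counts bottom-up:
  R → 6
  ρ[d/f](R) → 6
  ρ[z/w](ρ[d/f](R)) → 6
  ρ[u/z](ρ[z/w](ρ[d/f](R))) → 6

== RESULT ==
d | y | u
1 | p | r
5 | p | s
5 | q | p
6 | p | p
6 | r | r
7 | s | s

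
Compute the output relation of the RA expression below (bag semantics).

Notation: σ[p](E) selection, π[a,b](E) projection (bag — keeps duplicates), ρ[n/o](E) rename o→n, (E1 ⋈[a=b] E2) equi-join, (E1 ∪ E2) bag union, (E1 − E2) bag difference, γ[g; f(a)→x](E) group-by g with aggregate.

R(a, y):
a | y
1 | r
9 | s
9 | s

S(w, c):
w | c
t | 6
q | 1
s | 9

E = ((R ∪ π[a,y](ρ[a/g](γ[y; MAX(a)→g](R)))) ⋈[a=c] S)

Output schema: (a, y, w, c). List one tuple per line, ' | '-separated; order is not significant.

Per-node cardinality:
  R → 3
  R → 3
  γ[y; MAX(a)→g](R) → 2
  ρ[a/g](γ[y; MAX(a)→g](R)) → 2
  π[a,y](ρ[a/g](γ[y; MAX(a)→g](R))) → 2
  (R ∪ π[a,y](ρ[a/g](γ[y; MAX(a)→g](R)))) → 5
  S → 3
  ((R ∪ π[a,y](ρ[a/g](γ[y; MAX(a)→g](R)))) ⋈[a=c] S) → 5

== RESULT ==
a | y | w | c
1 | r | q | 1
1 | r | q | 1
9 | s | s | 9
9 | s | s | 9
9 | s | s | 9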